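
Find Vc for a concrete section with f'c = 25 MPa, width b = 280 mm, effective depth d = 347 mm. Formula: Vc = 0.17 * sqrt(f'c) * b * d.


Vc = 0.17 * sqrt(25) * 280 * 347 / 1000
= 82.59 kN

82.59


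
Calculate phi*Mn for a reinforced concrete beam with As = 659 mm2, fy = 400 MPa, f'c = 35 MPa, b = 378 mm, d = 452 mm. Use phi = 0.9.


a = As * fy / (0.85 * f'c * b)
= 659 * 400 / (0.85 * 35 * 378)
= 23.4405 mm
Mn = As * fy * (d - a/2) / 10^6
= 116.0577 kN-m
phi*Mn = 0.9 * 116.0577 = 104.45 kN-m

104.45


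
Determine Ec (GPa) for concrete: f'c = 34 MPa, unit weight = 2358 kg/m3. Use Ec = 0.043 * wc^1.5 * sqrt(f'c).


Ec = 0.043 * 2358^1.5 * sqrt(34) / 1000
= 28.71 GPa

28.71


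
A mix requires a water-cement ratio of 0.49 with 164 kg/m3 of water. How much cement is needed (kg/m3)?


Cement = water / (w/c)
= 164 / 0.49
= 334.7 kg/m3

334.7


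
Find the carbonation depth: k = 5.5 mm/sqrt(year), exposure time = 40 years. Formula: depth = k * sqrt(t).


depth = k * sqrt(t)
= 5.5 * sqrt(40)
= 34.79 mm

34.79


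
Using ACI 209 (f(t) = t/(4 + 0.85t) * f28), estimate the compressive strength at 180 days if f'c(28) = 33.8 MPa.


f(180) = 180 / (4 + 0.85 * 180) * 33.8
= 180 / 157.0 * 33.8
= 38.75 MPa

38.75


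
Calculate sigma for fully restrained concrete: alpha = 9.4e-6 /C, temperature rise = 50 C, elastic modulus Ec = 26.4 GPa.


sigma = alpha * dT * Ec
= 9.4e-6 * 50 * 26.4 * 1000
= 12.408 MPa

12.408


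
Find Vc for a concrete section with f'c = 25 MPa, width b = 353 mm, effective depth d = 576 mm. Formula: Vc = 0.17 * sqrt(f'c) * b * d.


Vc = 0.17 * sqrt(25) * 353 * 576 / 1000
= 172.83 kN

172.83


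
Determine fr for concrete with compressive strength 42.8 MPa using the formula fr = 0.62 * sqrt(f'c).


fr = 0.62 * sqrt(42.8)
= 4.056 MPa

4.056


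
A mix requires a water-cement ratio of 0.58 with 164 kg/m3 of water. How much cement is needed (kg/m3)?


Cement = water / (w/c)
= 164 / 0.58
= 282.8 kg/m3

282.8


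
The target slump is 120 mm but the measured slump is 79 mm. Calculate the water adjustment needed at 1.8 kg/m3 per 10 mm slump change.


Difference = 120 - 79 = 41 mm
Water adjustment = 41 * 1.8 / 10 = 7.4 kg/m3

7.4


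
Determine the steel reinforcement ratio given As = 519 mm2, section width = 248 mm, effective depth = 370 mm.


rho = As / (b * d)
= 519 / (248 * 370)
= 0.0057

0.0057


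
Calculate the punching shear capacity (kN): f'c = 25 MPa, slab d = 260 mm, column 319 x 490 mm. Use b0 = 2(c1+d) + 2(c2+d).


b0 = 2*(319 + 260) + 2*(490 + 260) = 2658 mm
Vc = 0.33 * sqrt(25) * 2658 * 260 / 1000
= 1140.28 kN

1140.28


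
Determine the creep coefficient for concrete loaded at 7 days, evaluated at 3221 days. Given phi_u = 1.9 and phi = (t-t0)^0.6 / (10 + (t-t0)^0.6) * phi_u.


dt = 3221 - 7 = 3214
phi = 3214^0.6 / (10 + 3214^0.6) * 1.9
= 1.761

1.761


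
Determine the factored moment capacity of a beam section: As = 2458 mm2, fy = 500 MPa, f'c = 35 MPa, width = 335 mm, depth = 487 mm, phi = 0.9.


a = As * fy / (0.85 * f'c * b)
= 2458 * 500 / (0.85 * 35 * 335)
= 123.3162 mm
Mn = As * fy * (d - a/2) / 10^6
= 522.7452 kN-m
phi*Mn = 0.9 * 522.7452 = 470.47 kN-m

470.47


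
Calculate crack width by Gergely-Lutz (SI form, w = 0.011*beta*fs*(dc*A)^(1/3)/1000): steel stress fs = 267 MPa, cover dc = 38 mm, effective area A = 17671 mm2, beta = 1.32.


w = 0.011 * beta * fs * (dc * A)^(1/3) / 1000
= 0.011 * 1.32 * 267 * (38 * 17671)^(1/3) / 1000
= 0.339 mm

0.339


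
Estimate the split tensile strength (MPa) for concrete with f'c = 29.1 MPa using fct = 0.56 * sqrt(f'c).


fct = 0.56 * sqrt(29.1)
= 0.56 * 5.394
= 3.021 MPa

3.021


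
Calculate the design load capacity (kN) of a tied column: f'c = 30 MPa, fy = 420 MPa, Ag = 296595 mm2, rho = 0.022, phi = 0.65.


Ast = rho * Ag = 0.022 * 296595 = 6525.09 mm2
phi*Pn = 0.65 * 0.80 * (0.85 * 30 * (296595 - 6525.09) + 420 * 6525.09) / 1000
= 5271.41 kN

5271.41


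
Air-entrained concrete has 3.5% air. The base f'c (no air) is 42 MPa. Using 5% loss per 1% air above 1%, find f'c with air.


Strength loss = (3.5 - 1) * 5 = 12.5%
f'c = 42 * (1 - 12.5/100)
= 36.75 MPa

36.75


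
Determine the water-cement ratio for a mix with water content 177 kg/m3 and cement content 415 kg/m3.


w/c = water / cement
w/c = 177 / 415 = 0.427

0.427


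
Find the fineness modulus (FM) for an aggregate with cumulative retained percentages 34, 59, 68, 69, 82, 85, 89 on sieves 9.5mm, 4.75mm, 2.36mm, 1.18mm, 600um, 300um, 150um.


FM = sum(cumulative % retained) / 100
= 486 / 100
= 4.86

4.86


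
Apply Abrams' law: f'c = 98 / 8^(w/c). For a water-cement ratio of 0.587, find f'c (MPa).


f'c = 98 / 8^0.587
= 98 / 3.389
= 28.91 MPa

28.91


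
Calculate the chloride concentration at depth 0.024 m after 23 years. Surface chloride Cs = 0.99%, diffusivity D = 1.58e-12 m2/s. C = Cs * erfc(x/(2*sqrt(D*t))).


t_seconds = 23 * 365.25 * 24 * 3600 = 725824800.0 s
arg = 0.024 / (2 * sqrt(1.58e-12 * 725824800.0))
= 0.3544
erfc(0.3544) = 0.6163
C = 0.99 * 0.6163 = 0.6101%

0.6101


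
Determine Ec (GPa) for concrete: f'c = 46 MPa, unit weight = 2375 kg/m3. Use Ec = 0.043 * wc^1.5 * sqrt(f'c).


Ec = 0.043 * 2375^1.5 * sqrt(46) / 1000
= 33.76 GPa

33.76


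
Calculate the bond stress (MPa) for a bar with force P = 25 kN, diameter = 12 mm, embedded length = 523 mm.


u = P / (pi * db * ld)
= 25 * 1000 / (pi * 12 * 523)
= 1.268 MPa

1.268


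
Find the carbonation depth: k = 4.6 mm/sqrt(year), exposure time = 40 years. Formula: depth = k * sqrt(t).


depth = k * sqrt(t)
= 4.6 * sqrt(40)
= 29.09 mm

29.09


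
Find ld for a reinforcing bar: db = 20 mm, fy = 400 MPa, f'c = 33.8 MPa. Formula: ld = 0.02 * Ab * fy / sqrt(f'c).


Ab = pi * 20^2 / 4 = 314.159 mm2
ld = 0.02 * 314.159 * 400 / sqrt(33.8)
= 432.3 mm

432.3


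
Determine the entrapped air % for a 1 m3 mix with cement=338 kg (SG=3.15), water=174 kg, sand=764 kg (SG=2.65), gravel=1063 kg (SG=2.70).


Vol cement = 338 / (3.15 * 1000) = 0.107302 m3
Vol water = 174 / 1000 = 0.174 m3
Vol sand = 764 / (2.65 * 1000) = 0.288302 m3
Vol gravel = 1063 / (2.70 * 1000) = 0.393704 m3
Total solid + water volume = 0.963307 m3
Air = (1 - 0.963307) * 100 = 3.67%

3.67


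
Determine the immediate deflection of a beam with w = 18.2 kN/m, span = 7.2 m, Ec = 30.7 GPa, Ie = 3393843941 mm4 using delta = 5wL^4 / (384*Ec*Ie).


Convert: L = 7.2 m = 7200 mm, Ec = 30.7 GPa = 30700 MPa
delta = 5 * 18.2 * 7200^4 / (384 * 30700 * 3393843941)
= 6.11 mm

6.11


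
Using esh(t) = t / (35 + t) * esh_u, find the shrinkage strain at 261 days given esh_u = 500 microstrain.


esh(261) = 261 / (35 + 261) * 500
= 261 / 296 * 500
= 440.9 microstrain

440.9


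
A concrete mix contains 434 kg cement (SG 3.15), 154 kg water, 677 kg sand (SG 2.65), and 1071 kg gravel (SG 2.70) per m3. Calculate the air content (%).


Vol cement = 434 / (3.15 * 1000) = 0.137778 m3
Vol water = 154 / 1000 = 0.154 m3
Vol sand = 677 / (2.65 * 1000) = 0.255472 m3
Vol gravel = 1071 / (2.70 * 1000) = 0.396667 m3
Total solid + water volume = 0.943916 m3
Air = (1 - 0.943916) * 100 = 5.61%

5.61


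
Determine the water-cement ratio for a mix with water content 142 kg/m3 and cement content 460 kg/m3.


w/c = water / cement
w/c = 142 / 460 = 0.309

0.309


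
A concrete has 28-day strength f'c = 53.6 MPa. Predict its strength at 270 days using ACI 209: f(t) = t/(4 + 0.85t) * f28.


f(270) = 270 / (4 + 0.85 * 270) * 53.6
= 270 / 233.5 * 53.6
= 61.98 MPa

61.98


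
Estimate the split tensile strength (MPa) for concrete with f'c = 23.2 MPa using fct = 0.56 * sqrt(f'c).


fct = 0.56 * sqrt(23.2)
= 0.56 * 4.817
= 2.697 MPa

2.697


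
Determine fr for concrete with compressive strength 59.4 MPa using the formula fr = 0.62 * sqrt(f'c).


fr = 0.62 * sqrt(59.4)
= 4.778 MPa

4.778


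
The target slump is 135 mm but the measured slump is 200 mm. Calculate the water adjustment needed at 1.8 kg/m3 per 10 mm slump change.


Difference = 135 - 200 = -65 mm
Water adjustment = -65 * 1.8 / 10 = -11.7 kg/m3

-11.7


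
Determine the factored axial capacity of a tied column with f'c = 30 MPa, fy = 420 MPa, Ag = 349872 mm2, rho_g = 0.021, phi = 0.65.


Ast = rho * Ag = 0.021 * 349872 = 7347.312 mm2
phi*Pn = 0.65 * 0.80 * (0.85 * 30 * (349872 - 7347.312) + 420 * 7347.312) / 1000
= 6146.53 kN

6146.53


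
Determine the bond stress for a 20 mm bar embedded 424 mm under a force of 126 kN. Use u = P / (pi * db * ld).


u = P / (pi * db * ld)
= 126 * 1000 / (pi * 20 * 424)
= 4.73 MPa

4.73


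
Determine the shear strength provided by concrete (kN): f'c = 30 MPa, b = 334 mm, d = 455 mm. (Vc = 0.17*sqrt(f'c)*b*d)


Vc = 0.17 * sqrt(30) * 334 * 455 / 1000
= 141.5 kN

141.5


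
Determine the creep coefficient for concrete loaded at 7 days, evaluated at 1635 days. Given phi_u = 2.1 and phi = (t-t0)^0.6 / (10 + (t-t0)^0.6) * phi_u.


dt = 1635 - 7 = 1628
phi = 1628^0.6 / (10 + 1628^0.6) * 2.1
= 1.878

1.878


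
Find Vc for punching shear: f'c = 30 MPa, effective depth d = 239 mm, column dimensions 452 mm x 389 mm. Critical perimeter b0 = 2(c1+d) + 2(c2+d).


b0 = 2*(452 + 239) + 2*(389 + 239) = 2638 mm
Vc = 0.33 * sqrt(30) * 2638 * 239 / 1000
= 1139.59 kN

1139.59


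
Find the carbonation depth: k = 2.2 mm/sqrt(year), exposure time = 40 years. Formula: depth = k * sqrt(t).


depth = k * sqrt(t)
= 2.2 * sqrt(40)
= 13.91 mm

13.91


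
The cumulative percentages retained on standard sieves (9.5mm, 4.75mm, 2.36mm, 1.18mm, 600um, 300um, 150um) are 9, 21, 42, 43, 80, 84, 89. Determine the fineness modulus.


FM = sum(cumulative % retained) / 100
= 368 / 100
= 3.68

3.68


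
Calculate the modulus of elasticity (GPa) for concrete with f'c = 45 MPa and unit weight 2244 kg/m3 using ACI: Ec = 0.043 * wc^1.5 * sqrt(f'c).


Ec = 0.043 * 2244^1.5 * sqrt(45) / 1000
= 30.66 GPa

30.66


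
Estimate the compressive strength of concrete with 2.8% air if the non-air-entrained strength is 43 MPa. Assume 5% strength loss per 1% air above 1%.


Strength loss = (2.8 - 1) * 5 = 9.0%
f'c = 43 * (1 - 9.0/100)
= 39.13 MPa

39.13


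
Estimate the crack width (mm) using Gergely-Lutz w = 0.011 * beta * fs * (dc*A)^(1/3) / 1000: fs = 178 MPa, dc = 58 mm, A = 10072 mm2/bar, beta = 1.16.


w = 0.011 * beta * fs * (dc * A)^(1/3) / 1000
= 0.011 * 1.16 * 178 * (58 * 10072)^(1/3) / 1000
= 0.19 mm

0.19


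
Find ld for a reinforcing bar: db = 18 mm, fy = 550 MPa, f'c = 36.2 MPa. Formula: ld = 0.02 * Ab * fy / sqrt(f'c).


Ab = pi * 18^2 / 4 = 254.469 mm2
ld = 0.02 * 254.469 * 550 / sqrt(36.2)
= 465.2 mm

465.2


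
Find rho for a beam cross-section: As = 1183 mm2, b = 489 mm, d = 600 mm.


rho = As / (b * d)
= 1183 / (489 * 600)
= 0.004

0.004


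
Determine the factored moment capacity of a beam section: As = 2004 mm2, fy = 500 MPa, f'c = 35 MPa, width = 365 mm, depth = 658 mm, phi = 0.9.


a = As * fy / (0.85 * f'c * b)
= 2004 * 500 / (0.85 * 35 * 365)
= 92.2758 mm
Mn = As * fy * (d - a/2) / 10^6
= 613.0858 kN-m
phi*Mn = 0.9 * 613.0858 = 551.78 kN-m

551.78


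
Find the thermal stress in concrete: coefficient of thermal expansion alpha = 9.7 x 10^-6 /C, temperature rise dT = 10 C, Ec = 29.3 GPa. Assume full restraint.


sigma = alpha * dT * Ec
= 9.7e-6 * 10 * 29.3 * 1000
= 2.842 MPa

2.842


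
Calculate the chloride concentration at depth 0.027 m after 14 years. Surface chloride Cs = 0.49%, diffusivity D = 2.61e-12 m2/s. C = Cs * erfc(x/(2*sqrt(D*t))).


t_seconds = 14 * 365.25 * 24 * 3600 = 441806400.0 s
arg = 0.027 / (2 * sqrt(2.61e-12 * 441806400.0))
= 0.3976
erfc(0.3976) = 0.574
C = 0.49 * 0.574 = 0.2812%

0.2812


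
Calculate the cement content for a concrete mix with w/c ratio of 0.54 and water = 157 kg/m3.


Cement = water / (w/c)
= 157 / 0.54
= 290.7 kg/m3

290.7


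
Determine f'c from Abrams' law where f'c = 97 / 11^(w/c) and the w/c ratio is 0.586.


f'c = 97 / 11^0.586
= 97 / 4.076
= 23.8 MPa

23.8


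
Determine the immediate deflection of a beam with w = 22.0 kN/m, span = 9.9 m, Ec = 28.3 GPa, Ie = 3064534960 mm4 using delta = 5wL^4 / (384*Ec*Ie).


Convert: L = 9.9 m = 9900 mm, Ec = 28.3 GPa = 28300 MPa
delta = 5 * 22.0 * 9900^4 / (384 * 28300 * 3064534960)
= 31.73 mm

31.73


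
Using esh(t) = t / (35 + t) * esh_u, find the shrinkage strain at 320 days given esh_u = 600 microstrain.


esh(320) = 320 / (35 + 320) * 600
= 320 / 355 * 600
= 540.8 microstrain

540.8


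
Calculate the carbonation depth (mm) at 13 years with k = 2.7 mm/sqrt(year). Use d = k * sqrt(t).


depth = k * sqrt(t)
= 2.7 * sqrt(13)
= 9.73 mm

9.73


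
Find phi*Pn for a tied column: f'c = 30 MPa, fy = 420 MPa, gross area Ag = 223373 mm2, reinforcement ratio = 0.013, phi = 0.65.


Ast = rho * Ag = 0.013 * 223373 = 2903.849 mm2
phi*Pn = 0.65 * 0.80 * (0.85 * 30 * (223373 - 2903.849) + 420 * 2903.849) / 1000
= 3557.62 kN

3557.62


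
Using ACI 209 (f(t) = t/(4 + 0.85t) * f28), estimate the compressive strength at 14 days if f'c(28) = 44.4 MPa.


f(14) = 14 / (4 + 0.85 * 14) * 44.4
= 14 / 15.9 * 44.4
= 39.09 MPa

39.09


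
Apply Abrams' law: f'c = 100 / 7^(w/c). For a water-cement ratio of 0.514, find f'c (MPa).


f'c = 100 / 7^0.514
= 100 / 2.719
= 36.78 MPa

36.78


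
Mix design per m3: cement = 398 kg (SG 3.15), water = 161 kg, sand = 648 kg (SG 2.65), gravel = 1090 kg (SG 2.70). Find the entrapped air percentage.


Vol cement = 398 / (3.15 * 1000) = 0.126349 m3
Vol water = 161 / 1000 = 0.161 m3
Vol sand = 648 / (2.65 * 1000) = 0.244528 m3
Vol gravel = 1090 / (2.70 * 1000) = 0.403704 m3
Total solid + water volume = 0.935581 m3
Air = (1 - 0.935581) * 100 = 6.44%

6.44


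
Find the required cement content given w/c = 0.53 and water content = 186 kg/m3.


Cement = water / (w/c)
= 186 / 0.53
= 350.9 kg/m3

350.9


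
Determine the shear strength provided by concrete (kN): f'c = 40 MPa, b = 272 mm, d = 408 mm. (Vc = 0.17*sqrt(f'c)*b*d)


Vc = 0.17 * sqrt(40) * 272 * 408 / 1000
= 119.32 kN

119.32


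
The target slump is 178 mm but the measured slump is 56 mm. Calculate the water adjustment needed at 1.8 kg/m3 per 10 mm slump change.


Difference = 178 - 56 = 122 mm
Water adjustment = 122 * 1.8 / 10 = 22.0 kg/m3

22.0


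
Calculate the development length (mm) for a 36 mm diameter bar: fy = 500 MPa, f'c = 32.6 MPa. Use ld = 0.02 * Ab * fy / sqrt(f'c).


Ab = pi * 36^2 / 4 = 1017.876 mm2
ld = 0.02 * 1017.876 * 500 / sqrt(32.6)
= 1782.7 mm

1782.7


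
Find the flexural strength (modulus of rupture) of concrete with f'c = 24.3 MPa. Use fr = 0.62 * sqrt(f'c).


fr = 0.62 * sqrt(24.3)
= 3.056 MPa

3.056


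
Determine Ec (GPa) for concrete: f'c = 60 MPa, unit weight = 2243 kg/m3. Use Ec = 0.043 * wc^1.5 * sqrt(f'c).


Ec = 0.043 * 2243^1.5 * sqrt(60) / 1000
= 35.38 GPa

35.38


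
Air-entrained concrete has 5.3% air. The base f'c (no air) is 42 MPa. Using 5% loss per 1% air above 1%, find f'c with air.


Strength loss = (5.3 - 1) * 5 = 21.5%
f'c = 42 * (1 - 21.5/100)
= 32.97 MPa

32.97


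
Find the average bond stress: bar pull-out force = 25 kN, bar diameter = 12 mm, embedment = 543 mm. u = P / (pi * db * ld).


u = P / (pi * db * ld)
= 25 * 1000 / (pi * 12 * 543)
= 1.221 MPa

1.221


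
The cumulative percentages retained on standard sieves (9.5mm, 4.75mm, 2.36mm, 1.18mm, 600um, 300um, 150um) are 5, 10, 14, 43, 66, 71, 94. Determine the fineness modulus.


FM = sum(cumulative % retained) / 100
= 303 / 100
= 3.03

3.03


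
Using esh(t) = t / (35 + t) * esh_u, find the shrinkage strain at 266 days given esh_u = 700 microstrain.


esh(266) = 266 / (35 + 266) * 700
= 266 / 301 * 700
= 618.6 microstrain

618.6


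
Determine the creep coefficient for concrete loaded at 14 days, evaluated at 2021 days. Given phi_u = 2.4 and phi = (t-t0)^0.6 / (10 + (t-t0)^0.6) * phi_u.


dt = 2021 - 14 = 2007
phi = 2007^0.6 / (10 + 2007^0.6) * 2.4
= 2.173

2.173


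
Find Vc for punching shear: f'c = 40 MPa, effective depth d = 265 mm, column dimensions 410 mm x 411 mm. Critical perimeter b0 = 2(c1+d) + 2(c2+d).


b0 = 2*(410 + 265) + 2*(411 + 265) = 2702 mm
Vc = 0.33 * sqrt(40) * 2702 * 265 / 1000
= 1494.43 kN

1494.43


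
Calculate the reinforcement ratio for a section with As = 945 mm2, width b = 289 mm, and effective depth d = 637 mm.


rho = As / (b * d)
= 945 / (289 * 637)
= 0.0051

0.0051


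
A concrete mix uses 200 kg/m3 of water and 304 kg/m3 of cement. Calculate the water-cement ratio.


w/c = water / cement
w/c = 200 / 304 = 0.658

0.658


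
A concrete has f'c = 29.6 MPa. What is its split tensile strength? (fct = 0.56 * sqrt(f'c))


fct = 0.56 * sqrt(29.6)
= 0.56 * 5.441
= 3.047 MPa

3.047


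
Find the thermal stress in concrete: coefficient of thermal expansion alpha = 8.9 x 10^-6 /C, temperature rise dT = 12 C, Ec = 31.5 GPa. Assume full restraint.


sigma = alpha * dT * Ec
= 8.9e-6 * 12 * 31.5 * 1000
= 3.364 MPa

3.364


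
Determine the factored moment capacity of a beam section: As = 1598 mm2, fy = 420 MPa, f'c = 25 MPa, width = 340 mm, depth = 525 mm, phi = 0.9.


a = As * fy / (0.85 * f'c * b)
= 1598 * 420 / (0.85 * 25 * 340)
= 92.8941 mm
Mn = As * fy * (d - a/2) / 10^6
= 321.1856 kN-m
phi*Mn = 0.9 * 321.1856 = 289.07 kN-m

289.07


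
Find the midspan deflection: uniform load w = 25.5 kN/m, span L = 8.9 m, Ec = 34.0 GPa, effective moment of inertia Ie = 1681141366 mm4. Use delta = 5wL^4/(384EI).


Convert: L = 8.9 m = 8900 mm, Ec = 34.0 GPa = 34000 MPa
delta = 5 * 25.5 * 8900^4 / (384 * 34000 * 1681141366)
= 36.45 mm

36.45


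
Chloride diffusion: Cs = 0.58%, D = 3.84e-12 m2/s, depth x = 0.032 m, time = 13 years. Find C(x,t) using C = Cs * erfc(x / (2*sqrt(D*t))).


t_seconds = 13 * 365.25 * 24 * 3600 = 410248800.0 s
arg = 0.032 / (2 * sqrt(3.84e-12 * 410248800.0))
= 0.4031
erfc(0.4031) = 0.5686
C = 0.58 * 0.5686 = 0.3298%

0.3298


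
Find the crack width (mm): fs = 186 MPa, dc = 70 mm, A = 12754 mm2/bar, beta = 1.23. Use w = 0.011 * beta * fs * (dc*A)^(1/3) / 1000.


w = 0.011 * beta * fs * (dc * A)^(1/3) / 1000
= 0.011 * 1.23 * 186 * (70 * 12754)^(1/3) / 1000
= 0.242 mm

0.242


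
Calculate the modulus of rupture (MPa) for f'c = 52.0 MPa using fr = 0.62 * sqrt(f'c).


fr = 0.62 * sqrt(52.0)
= 4.471 MPa

4.471


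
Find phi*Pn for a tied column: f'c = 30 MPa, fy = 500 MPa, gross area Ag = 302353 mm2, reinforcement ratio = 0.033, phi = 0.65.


Ast = rho * Ag = 0.033 * 302353 = 9977.649 mm2
phi*Pn = 0.65 * 0.80 * (0.85 * 30 * (302353 - 9977.649) + 500 * 9977.649) / 1000
= 6471.09 kN

6471.09


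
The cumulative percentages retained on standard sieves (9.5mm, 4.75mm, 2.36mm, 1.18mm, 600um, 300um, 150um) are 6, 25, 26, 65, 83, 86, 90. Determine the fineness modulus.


FM = sum(cumulative % retained) / 100
= 381 / 100
= 3.81

3.81


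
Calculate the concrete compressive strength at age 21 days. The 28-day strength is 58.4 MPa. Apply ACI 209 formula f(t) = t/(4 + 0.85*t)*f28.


f(21) = 21 / (4 + 0.85 * 21) * 58.4
= 21 / 21.85 * 58.4
= 56.13 MPa

56.13


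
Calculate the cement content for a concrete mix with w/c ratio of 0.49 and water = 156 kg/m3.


Cement = water / (w/c)
= 156 / 0.49
= 318.4 kg/m3

318.4


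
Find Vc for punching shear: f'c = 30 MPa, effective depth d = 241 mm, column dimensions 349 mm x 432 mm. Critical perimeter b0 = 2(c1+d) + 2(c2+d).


b0 = 2*(349 + 241) + 2*(432 + 241) = 2526 mm
Vc = 0.33 * sqrt(30) * 2526 * 241 / 1000
= 1100.34 kN

1100.34


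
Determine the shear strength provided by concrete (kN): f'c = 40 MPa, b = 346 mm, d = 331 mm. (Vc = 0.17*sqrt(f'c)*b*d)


Vc = 0.17 * sqrt(40) * 346 * 331 / 1000
= 123.14 kN

123.14


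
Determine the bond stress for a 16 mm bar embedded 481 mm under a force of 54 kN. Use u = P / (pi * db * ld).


u = P / (pi * db * ld)
= 54 * 1000 / (pi * 16 * 481)
= 2.233 MPa

2.233


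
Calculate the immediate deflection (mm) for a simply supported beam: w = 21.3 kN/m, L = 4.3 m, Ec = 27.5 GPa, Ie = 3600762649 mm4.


Convert: L = 4.3 m = 4300 mm, Ec = 27.5 GPa = 27500 MPa
delta = 5 * 21.3 * 4300^4 / (384 * 27500 * 3600762649)
= 0.96 mm

0.96


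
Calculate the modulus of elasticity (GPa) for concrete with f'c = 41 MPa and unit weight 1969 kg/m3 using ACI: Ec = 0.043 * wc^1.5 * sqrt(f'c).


Ec = 0.043 * 1969^1.5 * sqrt(41) / 1000
= 24.06 GPa

24.06


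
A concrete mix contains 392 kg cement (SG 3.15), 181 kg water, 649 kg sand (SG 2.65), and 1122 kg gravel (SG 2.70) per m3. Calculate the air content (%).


Vol cement = 392 / (3.15 * 1000) = 0.124444 m3
Vol water = 181 / 1000 = 0.181 m3
Vol sand = 649 / (2.65 * 1000) = 0.244906 m3
Vol gravel = 1122 / (2.70 * 1000) = 0.415556 m3
Total solid + water volume = 0.965906 m3
Air = (1 - 0.965906) * 100 = 3.41%

3.41


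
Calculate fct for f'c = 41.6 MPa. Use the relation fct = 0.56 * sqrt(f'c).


fct = 0.56 * sqrt(41.6)
= 0.56 * 6.45
= 3.612 MPa

3.612


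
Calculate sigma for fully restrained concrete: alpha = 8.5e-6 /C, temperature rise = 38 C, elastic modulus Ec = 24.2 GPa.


sigma = alpha * dT * Ec
= 8.5e-6 * 38 * 24.2 * 1000
= 7.817 MPa

7.817


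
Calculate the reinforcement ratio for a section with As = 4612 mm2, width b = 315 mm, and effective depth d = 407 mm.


rho = As / (b * d)
= 4612 / (315 * 407)
= 0.036

0.036


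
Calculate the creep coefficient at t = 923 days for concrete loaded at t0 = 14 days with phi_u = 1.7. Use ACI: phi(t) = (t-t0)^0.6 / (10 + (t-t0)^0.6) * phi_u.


dt = 923 - 14 = 909
phi = 909^0.6 / (10 + 909^0.6) * 1.7
= 1.456

1.456


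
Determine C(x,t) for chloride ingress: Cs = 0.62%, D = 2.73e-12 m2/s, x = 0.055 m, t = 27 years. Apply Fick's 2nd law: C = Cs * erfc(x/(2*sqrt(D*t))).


t_seconds = 27 * 365.25 * 24 * 3600 = 852055200.0 s
arg = 0.055 / (2 * sqrt(2.73e-12 * 852055200.0))
= 0.5702
erfc(0.5702) = 0.42
C = 0.62 * 0.42 = 0.2604%

0.2604


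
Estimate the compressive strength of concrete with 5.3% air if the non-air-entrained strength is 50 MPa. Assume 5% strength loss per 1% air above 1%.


Strength loss = (5.3 - 1) * 5 = 21.5%
f'c = 50 * (1 - 21.5/100)
= 39.25 MPa

39.25


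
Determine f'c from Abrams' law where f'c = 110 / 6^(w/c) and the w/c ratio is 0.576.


f'c = 110 / 6^0.576
= 110 / 2.807
= 39.19 MPa

39.19


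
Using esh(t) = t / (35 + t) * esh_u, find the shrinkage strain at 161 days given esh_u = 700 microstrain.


esh(161) = 161 / (35 + 161) * 700
= 161 / 196 * 700
= 575.0 microstrain

575.0


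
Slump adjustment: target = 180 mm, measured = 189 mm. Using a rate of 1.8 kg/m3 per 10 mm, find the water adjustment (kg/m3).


Difference = 180 - 189 = -9 mm
Water adjustment = -9 * 1.8 / 10 = -1.6 kg/m3

-1.6


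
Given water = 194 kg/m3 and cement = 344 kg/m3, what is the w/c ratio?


w/c = water / cement
w/c = 194 / 344 = 0.564

0.564


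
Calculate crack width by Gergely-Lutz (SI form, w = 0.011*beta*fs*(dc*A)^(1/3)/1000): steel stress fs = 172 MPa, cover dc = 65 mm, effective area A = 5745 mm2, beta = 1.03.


w = 0.011 * beta * fs * (dc * A)^(1/3) / 1000
= 0.011 * 1.03 * 172 * (65 * 5745)^(1/3) / 1000
= 0.14 mm

0.14


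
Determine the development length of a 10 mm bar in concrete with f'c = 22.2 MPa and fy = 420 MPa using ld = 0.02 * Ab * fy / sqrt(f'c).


Ab = pi * 10^2 / 4 = 78.54 mm2
ld = 0.02 * 78.54 * 420 / sqrt(22.2)
= 140.0 mm

140.0


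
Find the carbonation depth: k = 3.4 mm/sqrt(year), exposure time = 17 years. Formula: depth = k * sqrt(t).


depth = k * sqrt(t)
= 3.4 * sqrt(17)
= 14.02 mm

14.02


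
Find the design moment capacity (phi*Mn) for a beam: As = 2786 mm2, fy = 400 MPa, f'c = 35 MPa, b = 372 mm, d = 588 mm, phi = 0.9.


a = As * fy / (0.85 * f'c * b)
= 2786 * 400 / (0.85 * 35 * 372)
= 100.6958 mm
Mn = As * fy * (d - a/2) / 10^6
= 599.1595 kN-m
phi*Mn = 0.9 * 599.1595 = 539.24 kN-m

539.24


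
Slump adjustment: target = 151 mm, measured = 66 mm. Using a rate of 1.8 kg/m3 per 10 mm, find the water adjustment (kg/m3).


Difference = 151 - 66 = 85 mm
Water adjustment = 85 * 1.8 / 10 = 15.3 kg/m3

15.3


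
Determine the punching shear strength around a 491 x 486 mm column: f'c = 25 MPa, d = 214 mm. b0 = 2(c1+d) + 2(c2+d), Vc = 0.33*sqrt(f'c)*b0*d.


b0 = 2*(491 + 214) + 2*(486 + 214) = 2810 mm
Vc = 0.33 * sqrt(25) * 2810 * 214 / 1000
= 992.21 kN

992.21


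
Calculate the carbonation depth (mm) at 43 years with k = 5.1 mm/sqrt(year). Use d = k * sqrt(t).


depth = k * sqrt(t)
= 5.1 * sqrt(43)
= 33.44 mm

33.44


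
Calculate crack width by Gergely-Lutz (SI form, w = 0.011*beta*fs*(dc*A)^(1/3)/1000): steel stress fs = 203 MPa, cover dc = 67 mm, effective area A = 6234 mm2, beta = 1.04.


w = 0.011 * beta * fs * (dc * A)^(1/3) / 1000
= 0.011 * 1.04 * 203 * (67 * 6234)^(1/3) / 1000
= 0.174 mm

0.174


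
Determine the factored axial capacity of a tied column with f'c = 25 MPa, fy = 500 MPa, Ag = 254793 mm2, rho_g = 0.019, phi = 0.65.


Ast = rho * Ag = 0.019 * 254793 = 4841.067 mm2
phi*Pn = 0.65 * 0.80 * (0.85 * 25 * (254793 - 4841.067) + 500 * 4841.067) / 1000
= 4020.65 kN

4020.65


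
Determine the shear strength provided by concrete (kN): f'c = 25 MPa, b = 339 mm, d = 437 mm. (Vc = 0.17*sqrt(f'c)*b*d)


Vc = 0.17 * sqrt(25) * 339 * 437 / 1000
= 125.92 kN

125.92


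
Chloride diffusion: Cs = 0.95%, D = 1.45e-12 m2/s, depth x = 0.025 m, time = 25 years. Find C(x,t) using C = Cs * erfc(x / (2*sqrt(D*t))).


t_seconds = 25 * 365.25 * 24 * 3600 = 788940000.0 s
arg = 0.025 / (2 * sqrt(1.45e-12 * 788940000.0))
= 0.3696
erfc(0.3696) = 0.6012
C = 0.95 * 0.6012 = 0.5712%

0.5712


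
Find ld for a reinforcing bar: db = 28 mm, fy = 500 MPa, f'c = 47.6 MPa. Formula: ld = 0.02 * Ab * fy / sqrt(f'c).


Ab = pi * 28^2 / 4 = 615.752 mm2
ld = 0.02 * 615.752 * 500 / sqrt(47.6)
= 892.5 mm

892.5


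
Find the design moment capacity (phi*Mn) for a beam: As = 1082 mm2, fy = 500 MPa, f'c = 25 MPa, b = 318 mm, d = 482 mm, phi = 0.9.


a = As * fy / (0.85 * f'c * b)
= 1082 * 500 / (0.85 * 25 * 318)
= 80.0592 mm
Mn = As * fy * (d - a/2) / 10^6
= 239.106 kN-m
phi*Mn = 0.9 * 239.106 = 215.2 kN-m

215.2


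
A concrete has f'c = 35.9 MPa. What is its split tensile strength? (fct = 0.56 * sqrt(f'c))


fct = 0.56 * sqrt(35.9)
= 0.56 * 5.992
= 3.355 MPa

3.355


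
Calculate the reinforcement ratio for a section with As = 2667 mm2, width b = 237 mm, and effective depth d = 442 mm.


rho = As / (b * d)
= 2667 / (237 * 442)
= 0.0255

0.0255


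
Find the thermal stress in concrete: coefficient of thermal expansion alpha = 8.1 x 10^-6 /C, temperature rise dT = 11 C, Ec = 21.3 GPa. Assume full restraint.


sigma = alpha * dT * Ec
= 8.1e-6 * 11 * 21.3 * 1000
= 1.898 MPa

1.898


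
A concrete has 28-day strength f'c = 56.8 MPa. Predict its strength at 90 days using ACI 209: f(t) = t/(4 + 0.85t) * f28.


f(90) = 90 / (4 + 0.85 * 90) * 56.8
= 90 / 80.5 * 56.8
= 63.5 MPa

63.5


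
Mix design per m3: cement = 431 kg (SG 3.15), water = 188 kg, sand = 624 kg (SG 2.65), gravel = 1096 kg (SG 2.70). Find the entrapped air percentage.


Vol cement = 431 / (3.15 * 1000) = 0.136825 m3
Vol water = 188 / 1000 = 0.188 m3
Vol sand = 624 / (2.65 * 1000) = 0.235472 m3
Vol gravel = 1096 / (2.70 * 1000) = 0.405926 m3
Total solid + water volume = 0.966223 m3
Air = (1 - 0.966223) * 100 = 3.38%

3.38


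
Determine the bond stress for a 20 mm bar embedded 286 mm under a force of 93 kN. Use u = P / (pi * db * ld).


u = P / (pi * db * ld)
= 93 * 1000 / (pi * 20 * 286)
= 5.175 MPa

5.175


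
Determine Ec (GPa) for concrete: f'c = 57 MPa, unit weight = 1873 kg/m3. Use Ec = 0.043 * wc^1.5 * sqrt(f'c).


Ec = 0.043 * 1873^1.5 * sqrt(57) / 1000
= 26.32 GPa

26.32


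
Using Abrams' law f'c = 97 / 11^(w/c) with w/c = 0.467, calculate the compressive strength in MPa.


f'c = 97 / 11^0.467
= 97 / 3.064
= 31.65 MPa

31.65


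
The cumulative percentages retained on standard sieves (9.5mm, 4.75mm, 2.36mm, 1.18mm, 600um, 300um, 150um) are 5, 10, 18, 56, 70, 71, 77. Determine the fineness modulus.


FM = sum(cumulative % retained) / 100
= 307 / 100
= 3.07

3.07


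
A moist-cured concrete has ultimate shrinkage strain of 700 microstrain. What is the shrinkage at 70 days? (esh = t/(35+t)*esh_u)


esh(70) = 70 / (35 + 70) * 700
= 70 / 105 * 700
= 466.7 microstrain

466.7


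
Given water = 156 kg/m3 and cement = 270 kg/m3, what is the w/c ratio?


w/c = water / cement
w/c = 156 / 270 = 0.578

0.578


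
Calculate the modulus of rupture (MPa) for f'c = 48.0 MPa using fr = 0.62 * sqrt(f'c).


fr = 0.62 * sqrt(48.0)
= 4.295 MPa

4.295


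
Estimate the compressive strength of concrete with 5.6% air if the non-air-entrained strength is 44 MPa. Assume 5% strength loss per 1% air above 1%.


Strength loss = (5.6 - 1) * 5 = 23.0%
f'c = 44 * (1 - 23.0/100)
= 33.88 MPa

33.88


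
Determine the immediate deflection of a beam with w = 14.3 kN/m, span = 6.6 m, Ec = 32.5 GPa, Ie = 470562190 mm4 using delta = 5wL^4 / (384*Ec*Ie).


Convert: L = 6.6 m = 6600 mm, Ec = 32.5 GPa = 32500 MPa
delta = 5 * 14.3 * 6600^4 / (384 * 32500 * 470562190)
= 23.1 mm

23.1


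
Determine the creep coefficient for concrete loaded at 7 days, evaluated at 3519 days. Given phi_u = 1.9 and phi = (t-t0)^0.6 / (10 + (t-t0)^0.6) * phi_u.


dt = 3519 - 7 = 3512
phi = 3512^0.6 / (10 + 3512^0.6) * 1.9
= 1.768

1.768


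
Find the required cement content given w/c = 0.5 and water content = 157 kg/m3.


Cement = water / (w/c)
= 157 / 0.5
= 314.0 kg/m3

314.0


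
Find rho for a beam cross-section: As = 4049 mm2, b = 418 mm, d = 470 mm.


rho = As / (b * d)
= 4049 / (418 * 470)
= 0.0206

0.0206


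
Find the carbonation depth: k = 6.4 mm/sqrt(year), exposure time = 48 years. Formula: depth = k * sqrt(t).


depth = k * sqrt(t)
= 6.4 * sqrt(48)
= 44.34 mm

44.34


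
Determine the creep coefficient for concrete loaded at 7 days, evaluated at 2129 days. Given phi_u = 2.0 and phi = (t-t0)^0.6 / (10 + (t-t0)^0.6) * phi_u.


dt = 2129 - 7 = 2122
phi = 2122^0.6 / (10 + 2122^0.6) * 2.0
= 1.817

1.817


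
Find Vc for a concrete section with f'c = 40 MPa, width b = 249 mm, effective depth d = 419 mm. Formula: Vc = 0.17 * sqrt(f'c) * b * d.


Vc = 0.17 * sqrt(40) * 249 * 419 / 1000
= 112.17 kN

112.17


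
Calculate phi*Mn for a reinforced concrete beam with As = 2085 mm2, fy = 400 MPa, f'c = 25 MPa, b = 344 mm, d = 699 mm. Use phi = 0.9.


a = As * fy / (0.85 * f'c * b)
= 2085 * 400 / (0.85 * 25 * 344)
= 114.0903 mm
Mn = As * fy * (d - a/2) / 10^6
= 535.3904 kN-m
phi*Mn = 0.9 * 535.3904 = 481.85 kN-m

481.85


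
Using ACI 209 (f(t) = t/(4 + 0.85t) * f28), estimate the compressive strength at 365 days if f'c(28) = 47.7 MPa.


f(365) = 365 / (4 + 0.85 * 365) * 47.7
= 365 / 314.25 * 47.7
= 55.4 MPa

55.4


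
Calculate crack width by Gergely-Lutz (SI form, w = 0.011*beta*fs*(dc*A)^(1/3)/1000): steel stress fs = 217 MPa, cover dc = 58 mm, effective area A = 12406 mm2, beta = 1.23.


w = 0.011 * beta * fs * (dc * A)^(1/3) / 1000
= 0.011 * 1.23 * 217 * (58 * 12406)^(1/3) / 1000
= 0.263 mm

0.263


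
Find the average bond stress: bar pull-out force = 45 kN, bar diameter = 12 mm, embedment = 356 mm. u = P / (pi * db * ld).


u = P / (pi * db * ld)
= 45 * 1000 / (pi * 12 * 356)
= 3.353 MPa

3.353


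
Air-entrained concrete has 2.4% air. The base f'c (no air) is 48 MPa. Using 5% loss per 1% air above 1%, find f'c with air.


Strength loss = (2.4 - 1) * 5 = 7.0%
f'c = 48 * (1 - 7.0/100)
= 44.64 MPa

44.64


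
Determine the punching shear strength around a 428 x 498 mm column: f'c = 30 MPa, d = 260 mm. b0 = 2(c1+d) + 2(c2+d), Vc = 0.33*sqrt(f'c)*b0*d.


b0 = 2*(428 + 260) + 2*(498 + 260) = 2892 mm
Vc = 0.33 * sqrt(30) * 2892 * 260 / 1000
= 1359.08 kN

1359.08


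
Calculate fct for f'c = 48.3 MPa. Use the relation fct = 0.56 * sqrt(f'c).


fct = 0.56 * sqrt(48.3)
= 0.56 * 6.95
= 3.892 MPa

3.892


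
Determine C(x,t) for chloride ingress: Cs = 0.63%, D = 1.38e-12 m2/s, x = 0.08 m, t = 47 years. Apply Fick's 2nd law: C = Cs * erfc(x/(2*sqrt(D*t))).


t_seconds = 47 * 365.25 * 24 * 3600 = 1483207200.0 s
arg = 0.08 / (2 * sqrt(1.38e-12 * 1483207200.0))
= 0.8841
erfc(0.8841) = 0.2112
C = 0.63 * 0.2112 = 0.133%

0.133


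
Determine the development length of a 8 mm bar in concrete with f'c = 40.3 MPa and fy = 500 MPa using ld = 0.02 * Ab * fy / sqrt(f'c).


Ab = pi * 8^2 / 4 = 50.265 mm2
ld = 0.02 * 50.265 * 500 / sqrt(40.3)
= 79.2 mm

79.2


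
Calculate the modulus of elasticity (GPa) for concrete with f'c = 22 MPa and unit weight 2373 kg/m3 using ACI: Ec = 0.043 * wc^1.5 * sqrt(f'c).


Ec = 0.043 * 2373^1.5 * sqrt(22) / 1000
= 23.31 GPa

23.31


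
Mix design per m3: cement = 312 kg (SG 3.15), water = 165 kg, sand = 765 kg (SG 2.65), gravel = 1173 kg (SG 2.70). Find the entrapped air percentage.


Vol cement = 312 / (3.15 * 1000) = 0.099048 m3
Vol water = 165 / 1000 = 0.165 m3
Vol sand = 765 / (2.65 * 1000) = 0.288679 m3
Vol gravel = 1173 / (2.70 * 1000) = 0.434444 m3
Total solid + water volume = 0.987171 m3
Air = (1 - 0.987171) * 100 = 1.28%

1.28


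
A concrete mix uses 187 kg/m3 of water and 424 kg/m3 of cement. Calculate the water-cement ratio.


w/c = water / cement
w/c = 187 / 424 = 0.441

0.441


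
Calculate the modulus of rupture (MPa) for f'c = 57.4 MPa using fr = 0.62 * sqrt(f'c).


fr = 0.62 * sqrt(57.4)
= 4.697 MPa

4.697


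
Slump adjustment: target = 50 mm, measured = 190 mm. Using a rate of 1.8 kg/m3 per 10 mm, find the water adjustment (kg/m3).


Difference = 50 - 190 = -140 mm
Water adjustment = -140 * 1.8 / 10 = -25.2 kg/m3

-25.2


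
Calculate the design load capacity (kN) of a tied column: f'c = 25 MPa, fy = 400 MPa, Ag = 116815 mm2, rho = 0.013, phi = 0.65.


Ast = rho * Ag = 0.013 * 116815 = 1518.595 mm2
phi*Pn = 0.65 * 0.80 * (0.85 * 25 * (116815 - 1518.595) + 400 * 1518.595) / 1000
= 1589.89 kN

1589.89


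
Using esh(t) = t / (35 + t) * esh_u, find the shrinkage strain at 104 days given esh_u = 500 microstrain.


esh(104) = 104 / (35 + 104) * 500
= 104 / 139 * 500
= 374.1 microstrain

374.1


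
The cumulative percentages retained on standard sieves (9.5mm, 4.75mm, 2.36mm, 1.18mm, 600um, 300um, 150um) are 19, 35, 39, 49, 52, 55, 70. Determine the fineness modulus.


FM = sum(cumulative % retained) / 100
= 319 / 100
= 3.19

3.19


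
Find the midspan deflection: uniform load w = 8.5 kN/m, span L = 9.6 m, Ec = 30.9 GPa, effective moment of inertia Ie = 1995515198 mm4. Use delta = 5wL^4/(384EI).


Convert: L = 9.6 m = 9600 mm, Ec = 30.9 GPa = 30900 MPa
delta = 5 * 8.5 * 9600^4 / (384 * 30900 * 1995515198)
= 15.25 mm

15.25


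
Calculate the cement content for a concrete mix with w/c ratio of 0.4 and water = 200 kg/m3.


Cement = water / (w/c)
= 200 / 0.4
= 500.0 kg/m3

500.0


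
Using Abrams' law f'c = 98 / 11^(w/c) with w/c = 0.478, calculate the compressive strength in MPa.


f'c = 98 / 11^0.478
= 98 / 3.146
= 31.15 MPa

31.15


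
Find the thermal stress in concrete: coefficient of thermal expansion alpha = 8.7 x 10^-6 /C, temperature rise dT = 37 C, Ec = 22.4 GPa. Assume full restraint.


sigma = alpha * dT * Ec
= 8.7e-6 * 37 * 22.4 * 1000
= 7.211 MPa

7.211


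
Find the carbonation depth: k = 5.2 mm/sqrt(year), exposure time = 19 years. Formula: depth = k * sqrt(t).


depth = k * sqrt(t)
= 5.2 * sqrt(19)
= 22.67 mm

22.67


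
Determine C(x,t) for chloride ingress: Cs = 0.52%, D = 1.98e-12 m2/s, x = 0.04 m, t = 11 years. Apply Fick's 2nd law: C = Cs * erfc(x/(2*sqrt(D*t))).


t_seconds = 11 * 365.25 * 24 * 3600 = 347133600.0 s
arg = 0.04 / (2 * sqrt(1.98e-12 * 347133600.0))
= 0.7629
erfc(0.7629) = 0.2807
C = 0.52 * 0.2807 = 0.1459%

0.1459


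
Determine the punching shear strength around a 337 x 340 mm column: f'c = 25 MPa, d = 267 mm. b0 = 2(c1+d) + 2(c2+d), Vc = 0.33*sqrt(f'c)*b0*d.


b0 = 2*(337 + 267) + 2*(340 + 267) = 2422 mm
Vc = 0.33 * sqrt(25) * 2422 * 267 / 1000
= 1067.01 kN

1067.01


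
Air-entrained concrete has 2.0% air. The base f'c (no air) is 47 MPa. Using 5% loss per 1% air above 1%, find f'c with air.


Strength loss = (2.0 - 1) * 5 = 5.0%
f'c = 47 * (1 - 5.0/100)
= 44.65 MPa

44.65


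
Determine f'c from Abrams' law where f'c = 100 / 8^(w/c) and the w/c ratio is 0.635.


f'c = 100 / 8^0.635
= 100 / 3.745
= 26.7 MPa

26.7


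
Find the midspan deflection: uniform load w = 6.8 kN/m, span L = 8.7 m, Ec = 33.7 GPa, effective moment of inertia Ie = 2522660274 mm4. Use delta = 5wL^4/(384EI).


Convert: L = 8.7 m = 8700 mm, Ec = 33.7 GPa = 33700 MPa
delta = 5 * 6.8 * 8700^4 / (384 * 33700 * 2522660274)
= 5.97 mm

5.97


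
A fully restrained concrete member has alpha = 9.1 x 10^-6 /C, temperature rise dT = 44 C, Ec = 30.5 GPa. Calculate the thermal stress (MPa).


sigma = alpha * dT * Ec
= 9.1e-6 * 44 * 30.5 * 1000
= 12.212 MPa

12.212


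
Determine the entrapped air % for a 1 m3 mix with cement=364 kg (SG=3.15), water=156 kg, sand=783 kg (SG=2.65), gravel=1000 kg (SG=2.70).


Vol cement = 364 / (3.15 * 1000) = 0.115556 m3
Vol water = 156 / 1000 = 0.156 m3
Vol sand = 783 / (2.65 * 1000) = 0.295472 m3
Vol gravel = 1000 / (2.70 * 1000) = 0.37037 m3
Total solid + water volume = 0.937398 m3
Air = (1 - 0.937398) * 100 = 6.26%

6.26


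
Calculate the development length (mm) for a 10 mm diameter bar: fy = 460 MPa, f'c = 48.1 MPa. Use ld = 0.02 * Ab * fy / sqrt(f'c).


Ab = pi * 10^2 / 4 = 78.54 mm2
ld = 0.02 * 78.54 * 460 / sqrt(48.1)
= 104.2 mm

104.2


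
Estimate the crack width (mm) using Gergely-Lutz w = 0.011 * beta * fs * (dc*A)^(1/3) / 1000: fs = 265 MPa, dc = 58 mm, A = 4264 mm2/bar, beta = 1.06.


w = 0.011 * beta * fs * (dc * A)^(1/3) / 1000
= 0.011 * 1.06 * 265 * (58 * 4264)^(1/3) / 1000
= 0.194 mm

0.194


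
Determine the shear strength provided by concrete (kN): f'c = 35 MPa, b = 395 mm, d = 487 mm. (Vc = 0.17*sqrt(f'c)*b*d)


Vc = 0.17 * sqrt(35) * 395 * 487 / 1000
= 193.47 kN

193.47


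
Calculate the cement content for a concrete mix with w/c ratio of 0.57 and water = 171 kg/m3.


Cement = water / (w/c)
= 171 / 0.57
= 300.0 kg/m3

300.0


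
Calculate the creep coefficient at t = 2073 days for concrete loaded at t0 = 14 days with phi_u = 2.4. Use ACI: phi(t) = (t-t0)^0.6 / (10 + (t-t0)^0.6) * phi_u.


dt = 2073 - 14 = 2059
phi = 2059^0.6 / (10 + 2059^0.6) * 2.4
= 2.176

2.176


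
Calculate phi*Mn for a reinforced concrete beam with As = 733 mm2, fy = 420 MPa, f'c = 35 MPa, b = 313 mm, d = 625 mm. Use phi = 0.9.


a = As * fy / (0.85 * f'c * b)
= 733 * 420 / (0.85 * 35 * 313)
= 33.0615 mm
Mn = As * fy * (d - a/2) / 10^6
= 187.3234 kN-m
phi*Mn = 0.9 * 187.3234 = 168.59 kN-m

168.59


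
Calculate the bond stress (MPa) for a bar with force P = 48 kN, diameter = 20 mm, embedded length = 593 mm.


u = P / (pi * db * ld)
= 48 * 1000 / (pi * 20 * 593)
= 1.288 MPa

1.288


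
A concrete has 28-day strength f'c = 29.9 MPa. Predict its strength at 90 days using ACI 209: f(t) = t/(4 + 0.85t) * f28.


f(90) = 90 / (4 + 0.85 * 90) * 29.9
= 90 / 80.5 * 29.9
= 33.43 MPa

33.43


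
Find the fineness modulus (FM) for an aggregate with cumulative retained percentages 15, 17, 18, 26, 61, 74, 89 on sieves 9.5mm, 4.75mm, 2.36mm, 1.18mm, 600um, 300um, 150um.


FM = sum(cumulative % retained) / 100
= 300 / 100
= 3.0

3.0


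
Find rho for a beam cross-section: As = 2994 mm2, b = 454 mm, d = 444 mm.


rho = As / (b * d)
= 2994 / (454 * 444)
= 0.0149

0.0149
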